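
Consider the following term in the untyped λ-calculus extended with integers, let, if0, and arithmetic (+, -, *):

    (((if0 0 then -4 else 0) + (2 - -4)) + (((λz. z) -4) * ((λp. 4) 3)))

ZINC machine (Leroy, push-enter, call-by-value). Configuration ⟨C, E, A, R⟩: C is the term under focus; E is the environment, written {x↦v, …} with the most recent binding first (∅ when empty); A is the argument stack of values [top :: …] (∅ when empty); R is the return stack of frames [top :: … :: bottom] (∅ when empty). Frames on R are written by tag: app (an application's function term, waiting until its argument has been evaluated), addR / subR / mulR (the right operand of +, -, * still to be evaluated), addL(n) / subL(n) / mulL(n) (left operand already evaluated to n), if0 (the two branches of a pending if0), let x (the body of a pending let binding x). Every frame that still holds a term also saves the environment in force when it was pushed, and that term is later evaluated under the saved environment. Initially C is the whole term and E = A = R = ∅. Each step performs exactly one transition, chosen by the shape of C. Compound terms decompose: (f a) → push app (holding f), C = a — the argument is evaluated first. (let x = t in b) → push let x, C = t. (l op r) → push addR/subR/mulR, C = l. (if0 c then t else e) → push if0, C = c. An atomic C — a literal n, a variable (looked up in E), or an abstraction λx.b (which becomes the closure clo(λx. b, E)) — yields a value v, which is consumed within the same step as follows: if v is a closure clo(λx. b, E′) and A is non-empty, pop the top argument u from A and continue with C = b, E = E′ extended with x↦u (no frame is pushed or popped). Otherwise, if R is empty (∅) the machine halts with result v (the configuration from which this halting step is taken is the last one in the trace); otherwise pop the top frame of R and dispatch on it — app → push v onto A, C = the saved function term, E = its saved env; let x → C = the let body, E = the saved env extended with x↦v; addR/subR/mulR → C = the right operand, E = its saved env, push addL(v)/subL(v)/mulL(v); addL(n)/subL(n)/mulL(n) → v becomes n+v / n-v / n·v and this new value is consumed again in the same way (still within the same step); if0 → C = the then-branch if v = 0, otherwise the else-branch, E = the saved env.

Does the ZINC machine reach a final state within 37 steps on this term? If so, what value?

step 0: [C=(((if0 0 then -4 else 0) + (2 - -4)) + (((λz. z) -4) * ((λp. 4) 3))) | E=∅ | A=∅ | R=∅]
step 1: [C=((if0 0 then -4 else 0) + (2 - -4)) | E=∅ | A=∅ | R=[addR]]
step 2: [C=(if0 0 then -4 else 0) | E=∅ | A=∅ | R=[addR :: addR]]
step 3: [C=0 | E=∅ | A=∅ | R=[if0 :: addR :: addR]]
step 4: [C=-4 | E=∅ | A=∅ | R=[addR :: addR]]
step 5: [C=(2 - -4) | E=∅ | A=∅ | R=[addL(-4) :: addR]]
step 6: [C=2 | E=∅ | A=∅ | R=[subR :: addL(-4) :: addR]]
step 7: [C=-4 | E=∅ | A=∅ | R=[subL(2) :: addL(-4) :: addR]]
step 8: [C=(((λz. z) -4) * ((λp. 4) 3)) | E=∅ | A=∅ | R=[addL(2)]]
step 9: [C=((λz. z) -4) | E=∅ | A=∅ | R=[mulR :: addL(2)]]
step 10: [C=-4 | E=∅ | A=∅ | R=[app :: mulR :: addL(2)]]
step 11: [C=(λz. z) | E=∅ | A=[-4] | R=[mulR :: addL(2)]]
step 12: [C=z | E={z↦-4} | A=∅ | R=[mulR :: addL(2)]]
step 13: [C=((λp. 4) 3) | E=∅ | A=∅ | R=[mulL(-4) :: addL(2)]]
step 14: [C=3 | E=∅ | A=∅ | R=[app :: mulL(-4) :: addL(2)]]
step 15: [C=(λp. 4) | E=∅ | A=[3] | R=[mulL(-4) :: addL(2)]]
step 16: [C=4 | E={p↦3} | A=∅ | R=[mulL(-4) :: addL(2)]]
→ final value -14

Answer: -14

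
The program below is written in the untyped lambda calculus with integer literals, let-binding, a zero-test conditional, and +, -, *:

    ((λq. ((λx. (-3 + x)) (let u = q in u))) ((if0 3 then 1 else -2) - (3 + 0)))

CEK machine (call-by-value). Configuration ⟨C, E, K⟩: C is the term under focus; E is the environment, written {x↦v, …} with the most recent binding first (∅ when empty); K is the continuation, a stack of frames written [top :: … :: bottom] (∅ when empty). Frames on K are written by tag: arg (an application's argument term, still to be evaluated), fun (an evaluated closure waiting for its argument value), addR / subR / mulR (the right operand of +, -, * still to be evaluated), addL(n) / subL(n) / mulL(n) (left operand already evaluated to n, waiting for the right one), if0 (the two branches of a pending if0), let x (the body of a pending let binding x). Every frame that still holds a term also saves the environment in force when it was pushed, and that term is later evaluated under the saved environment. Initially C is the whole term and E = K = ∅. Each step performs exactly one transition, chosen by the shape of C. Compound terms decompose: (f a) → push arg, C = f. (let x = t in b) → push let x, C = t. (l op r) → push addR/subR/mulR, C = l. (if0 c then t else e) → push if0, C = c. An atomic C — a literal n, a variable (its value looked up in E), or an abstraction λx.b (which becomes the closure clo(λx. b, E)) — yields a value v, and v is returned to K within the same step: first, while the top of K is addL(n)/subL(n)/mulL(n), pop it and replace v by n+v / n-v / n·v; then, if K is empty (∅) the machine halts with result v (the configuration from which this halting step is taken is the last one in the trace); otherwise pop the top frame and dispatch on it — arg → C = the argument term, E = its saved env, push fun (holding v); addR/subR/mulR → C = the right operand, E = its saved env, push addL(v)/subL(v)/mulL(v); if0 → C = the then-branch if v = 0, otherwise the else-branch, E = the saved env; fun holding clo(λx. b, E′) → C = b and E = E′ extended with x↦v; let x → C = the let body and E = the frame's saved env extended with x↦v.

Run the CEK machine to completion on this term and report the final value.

[0] [C=((λq. ((λx. (-3 + x)) (let u = q in u))) ((if0 3 then 1 else -2) - (3 + 0))) | E=∅ | K=∅]
[1] [C=(λq. ((λx. (-3 + x)) (let u = q in u))) | E=∅ | K=[arg]]
[2] [C=((if0 3 then 1 else -2) - (3 + 0)) | E=∅ | K=[fun]]
[3] [C=(if0 3 then 1 else -2) | E=∅ | K=[subR :: fun]]
[4] [C=3 | E=∅ | K=[if0 :: subR :: fun]]
[5] [C=-2 | E=∅ | K=[subR :: fun]]
[6] [C=(3 + 0) | E=∅ | K=[subL(-2) :: fun]]
[7] [C=3 | E=∅ | K=[addR :: subL(-2) :: fun]]
[8] [C=0 | E=∅ | K=[addL(3) :: subL(-2) :: fun]]
[9] [C=((λx. (-3 + x)) (let u = q in u)) | E={q↦-5} | K=∅]
[10] [C=(λx. (-3 + x)) | E={q↦-5} | K=[arg]]
[11] [C=(let u = q in u) | E={q↦-5} | K=[fun]]
[12] [C=q | E={q↦-5} | K=[let u :: fun]]
[13] [C=u | E={u↦-5, q↦-5} | K=[fun]]
[14] [C=(-3 + x) | E={x↦-5, q↦-5} | K=∅]
[15] [C=-3 | E={x↦-5, q↦-5} | K=[addR]]
[16] [C=x | E={x↦-5, q↦-5} | K=[addL(-3)]]
→ final value -8

Answer: -8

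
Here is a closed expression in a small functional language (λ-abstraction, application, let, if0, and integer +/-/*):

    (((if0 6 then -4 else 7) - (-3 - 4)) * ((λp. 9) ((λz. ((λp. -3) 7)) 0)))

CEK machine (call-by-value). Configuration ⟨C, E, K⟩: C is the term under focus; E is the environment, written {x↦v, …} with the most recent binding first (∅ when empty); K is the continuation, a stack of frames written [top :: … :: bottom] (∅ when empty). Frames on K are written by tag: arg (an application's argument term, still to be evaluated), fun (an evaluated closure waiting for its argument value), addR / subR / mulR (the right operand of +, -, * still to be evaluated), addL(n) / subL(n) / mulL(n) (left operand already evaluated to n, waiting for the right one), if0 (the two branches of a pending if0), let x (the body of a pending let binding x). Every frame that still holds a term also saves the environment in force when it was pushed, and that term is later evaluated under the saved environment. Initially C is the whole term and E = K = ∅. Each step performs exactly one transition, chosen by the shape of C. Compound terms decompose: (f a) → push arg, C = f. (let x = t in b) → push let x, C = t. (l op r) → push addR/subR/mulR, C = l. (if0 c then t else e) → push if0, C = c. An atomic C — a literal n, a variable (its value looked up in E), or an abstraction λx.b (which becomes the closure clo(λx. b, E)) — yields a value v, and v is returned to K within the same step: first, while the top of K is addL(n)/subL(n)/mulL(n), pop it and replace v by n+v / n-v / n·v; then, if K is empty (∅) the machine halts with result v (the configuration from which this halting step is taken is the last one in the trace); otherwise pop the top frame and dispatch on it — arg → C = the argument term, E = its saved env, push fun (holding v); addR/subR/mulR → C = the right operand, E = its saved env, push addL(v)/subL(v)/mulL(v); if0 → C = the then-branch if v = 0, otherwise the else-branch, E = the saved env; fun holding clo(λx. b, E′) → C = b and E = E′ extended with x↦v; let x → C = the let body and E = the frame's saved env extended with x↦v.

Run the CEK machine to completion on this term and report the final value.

t=0: <C=(((if0 6 then -4 else 7) - (-3 - 4)) * ((λp. 9) ((λz. ((λp. -3) 7)) 0))), E=∅, K=∅>
t=1: <C=((if0 6 then -4 else 7) - (-3 - 4)), E=∅, K=[mulR]>
t=2: <C=(if0 6 then -4 else 7), E=∅, K=[subR :: mulR]>
t=3: <C=6, E=∅, K=[if0 :: subR :: mulR]>
t=4: <C=7, E=∅, K=[subR :: mulR]>
t=5: <C=(-3 - 4), E=∅, K=[subL(7) :: mulR]>
t=6: <C=-3, E=∅, K=[subR :: subL(7) :: mulR]>
t=7: <C=4, E=∅, K=[subL(-3) :: subL(7) :: mulR]>
t=8: <C=((λp. 9) ((λz. ((λp. -3) 7)) 0)), E=∅, K=[mulL(14)]>
t=9: <C=(λp. 9), E=∅, K=[arg :: mulL(14)]>
t=10: <C=((λz. ((λp. -3) 7)) 0), E=∅, K=[fun :: mulL(14)]>
t=11: <C=(λz. ((λp. -3) 7)), E=∅, K=[arg :: fun :: mulL(14)]>
t=12: <C=0, E=∅, K=[fun :: fun :: mulL(14)]>
t=13: <C=((λp. -3) 7), E={z↦0}, K=[fun :: mulL(14)]>
t=14: <C=(λp. -3), E={z↦0}, K=[arg :: fun :: mulL(14)]>
t=15: <C=7, E={z↦0}, K=[fun :: fun :: mulL(14)]>
t=16: <C=-3, E={p↦7, z↦0}, K=[fun :: mulL(14)]>
t=17: <C=9, E={p↦-3}, K=[mulL(14)]>
→ final value 126

Answer: 126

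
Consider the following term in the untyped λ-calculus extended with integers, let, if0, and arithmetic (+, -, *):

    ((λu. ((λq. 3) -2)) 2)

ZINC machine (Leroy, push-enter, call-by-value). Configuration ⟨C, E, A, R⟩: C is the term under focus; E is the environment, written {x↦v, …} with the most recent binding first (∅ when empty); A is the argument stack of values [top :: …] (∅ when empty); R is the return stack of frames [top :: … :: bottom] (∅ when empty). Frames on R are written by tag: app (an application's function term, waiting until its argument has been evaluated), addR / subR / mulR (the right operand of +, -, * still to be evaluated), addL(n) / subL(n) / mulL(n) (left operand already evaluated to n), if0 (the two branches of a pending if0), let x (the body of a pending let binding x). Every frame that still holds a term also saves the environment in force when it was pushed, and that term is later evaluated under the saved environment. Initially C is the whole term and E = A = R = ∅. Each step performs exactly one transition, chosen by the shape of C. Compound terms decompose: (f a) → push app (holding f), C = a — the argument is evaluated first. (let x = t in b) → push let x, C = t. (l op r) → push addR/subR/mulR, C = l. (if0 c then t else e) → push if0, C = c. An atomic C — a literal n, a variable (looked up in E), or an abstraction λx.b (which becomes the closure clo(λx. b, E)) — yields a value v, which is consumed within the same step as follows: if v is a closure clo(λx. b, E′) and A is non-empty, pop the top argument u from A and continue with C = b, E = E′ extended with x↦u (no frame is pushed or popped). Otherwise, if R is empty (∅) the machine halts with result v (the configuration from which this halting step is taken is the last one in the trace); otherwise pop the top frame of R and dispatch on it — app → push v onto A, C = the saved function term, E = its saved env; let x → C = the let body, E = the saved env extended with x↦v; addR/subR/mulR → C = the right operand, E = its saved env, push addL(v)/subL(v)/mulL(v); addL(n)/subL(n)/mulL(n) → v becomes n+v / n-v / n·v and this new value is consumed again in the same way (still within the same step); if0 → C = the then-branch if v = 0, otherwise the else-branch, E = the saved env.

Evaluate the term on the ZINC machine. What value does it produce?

[0] [C=((λu. ((λq. 3) -2)) 2) | E=∅ | A=∅ | R=∅]
[1] [C=2 | E=∅ | A=∅ | R=[app]]
[2] [C=(λu. ((λq. 3) -2)) | E=∅ | A=[2] | R=∅]
[3] [C=((λq. 3) -2) | E={u↦2} | A=∅ | R=∅]
[4] [C=-2 | E={u↦2} | A=∅ | R=[app]]
[5] [C=(λq. 3) | E={u↦2} | A=[-2] | R=∅]
[6] [C=3 | E={q↦-2, u↦2} | A=∅ | R=∅]
→ final value 3

Answer: 3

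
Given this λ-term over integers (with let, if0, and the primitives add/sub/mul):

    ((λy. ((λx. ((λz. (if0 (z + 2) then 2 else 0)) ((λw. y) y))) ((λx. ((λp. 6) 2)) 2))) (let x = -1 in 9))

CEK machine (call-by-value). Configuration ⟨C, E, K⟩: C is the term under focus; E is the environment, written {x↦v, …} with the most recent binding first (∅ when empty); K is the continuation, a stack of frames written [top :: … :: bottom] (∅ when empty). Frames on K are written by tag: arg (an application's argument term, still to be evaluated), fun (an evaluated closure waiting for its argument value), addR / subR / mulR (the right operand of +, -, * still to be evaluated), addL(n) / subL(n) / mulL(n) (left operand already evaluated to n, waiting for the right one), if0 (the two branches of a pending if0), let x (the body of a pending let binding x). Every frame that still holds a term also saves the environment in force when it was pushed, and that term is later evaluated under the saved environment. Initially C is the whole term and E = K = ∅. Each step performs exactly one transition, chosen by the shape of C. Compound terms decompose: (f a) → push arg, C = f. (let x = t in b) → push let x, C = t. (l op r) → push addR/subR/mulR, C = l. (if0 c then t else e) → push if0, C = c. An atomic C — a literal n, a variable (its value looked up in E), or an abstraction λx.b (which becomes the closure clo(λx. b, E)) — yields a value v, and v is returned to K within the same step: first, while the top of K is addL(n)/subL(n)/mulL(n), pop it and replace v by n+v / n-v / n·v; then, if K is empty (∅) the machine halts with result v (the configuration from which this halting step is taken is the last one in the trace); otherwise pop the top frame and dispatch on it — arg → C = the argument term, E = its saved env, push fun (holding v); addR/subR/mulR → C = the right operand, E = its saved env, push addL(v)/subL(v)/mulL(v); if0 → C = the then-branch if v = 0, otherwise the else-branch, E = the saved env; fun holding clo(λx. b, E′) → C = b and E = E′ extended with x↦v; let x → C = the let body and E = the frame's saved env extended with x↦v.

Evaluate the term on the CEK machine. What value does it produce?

[0] [C=((λy. ((λx. ((λz. (if0 (z + 2) then 2 else 0)) ((λw. y) y))) ((λx. ((λp. 6) 2)) 2))) (let x = -1 in 9)) | E=∅ | K=∅]
[1] [C=(λy. ((λx. ((λz. (if0 (z + 2) then 2 else 0)) ((λw. y) y))) ((λx. ((λp. 6) 2)) 2))) | E=∅ | K=[arg]]
[2] [C=(let x = -1 in 9) | E=∅ | K=[fun]]
[3] [C=-1 | E=∅ | K=[let x :: fun]]
[4] [C=9 | E={x↦-1} | K=[fun]]
[5] [C=((λx. ((λz. (if0 (z + 2) then 2 else 0)) ((λw. y) y))) ((λx. ((λp. 6) 2)) 2)) | E={y↦9} | K=∅]
[6] [C=(λx. ((λz. (if0 (z + 2) then 2 else 0)) ((λw. y) y))) | E={y↦9} | K=[arg]]
[7] [C=((λx. ((λp. 6) 2)) 2) | E={y↦9} | K=[fun]]
[8] [C=(λx. ((λp. 6) 2)) | E={y↦9} | K=[arg :: fun]]
[9] [C=2 | E={y↦9} | K=[fun :: fun]]
[10] [C=((λp. 6) 2) | E={x↦2, y↦9} | K=[fun]]
[11] [C=(λp. 6) | E={x↦2, y↦9} | K=[arg :: fun]]
[12] [C=2 | E={x↦2, y↦9} | K=[fun :: fun]]
[13] [C=6 | E={p↦2, x↦2, y↦9} | K=[fun]]
[14] [C=((λz. (if0 (z + 2) then 2 else 0)) ((λw. y) y)) | E={x↦6, y↦9} | K=∅]
[15] [C=(λz. (if0 (z + 2) then 2 else 0)) | E={x↦6, y↦9} | K=[arg]]
[16] [C=((λw. y) y) | E={x↦6, y↦9} | K=[fun]]
[17] [C=(λw. y) | E={x↦6, y↦9} | K=[arg :: fun]]
[18] [C=y | E={x↦6, y↦9} | K=[fun :: fun]]
[19] [C=y | E={w↦9, x↦6, y↦9} | K=[fun]]
[20] [C=(if0 (z + 2) then 2 else 0) | E={z↦9, x↦6, y↦9} | K=∅]
[21] [C=(z + 2) | E={z↦9, x↦6, y↦9} | K=[if0]]
[22] [C=z | E={z↦9, x↦6, y↦9} | K=[addR :: if0]]
[23] [C=2 | E={z↦9, x↦6, y↦9} | K=[addL(9) :: if0]]
[24] [C=0 | E={z↦9, x↦6, y↦9} | K=∅]
→ final value 0

Answer: 0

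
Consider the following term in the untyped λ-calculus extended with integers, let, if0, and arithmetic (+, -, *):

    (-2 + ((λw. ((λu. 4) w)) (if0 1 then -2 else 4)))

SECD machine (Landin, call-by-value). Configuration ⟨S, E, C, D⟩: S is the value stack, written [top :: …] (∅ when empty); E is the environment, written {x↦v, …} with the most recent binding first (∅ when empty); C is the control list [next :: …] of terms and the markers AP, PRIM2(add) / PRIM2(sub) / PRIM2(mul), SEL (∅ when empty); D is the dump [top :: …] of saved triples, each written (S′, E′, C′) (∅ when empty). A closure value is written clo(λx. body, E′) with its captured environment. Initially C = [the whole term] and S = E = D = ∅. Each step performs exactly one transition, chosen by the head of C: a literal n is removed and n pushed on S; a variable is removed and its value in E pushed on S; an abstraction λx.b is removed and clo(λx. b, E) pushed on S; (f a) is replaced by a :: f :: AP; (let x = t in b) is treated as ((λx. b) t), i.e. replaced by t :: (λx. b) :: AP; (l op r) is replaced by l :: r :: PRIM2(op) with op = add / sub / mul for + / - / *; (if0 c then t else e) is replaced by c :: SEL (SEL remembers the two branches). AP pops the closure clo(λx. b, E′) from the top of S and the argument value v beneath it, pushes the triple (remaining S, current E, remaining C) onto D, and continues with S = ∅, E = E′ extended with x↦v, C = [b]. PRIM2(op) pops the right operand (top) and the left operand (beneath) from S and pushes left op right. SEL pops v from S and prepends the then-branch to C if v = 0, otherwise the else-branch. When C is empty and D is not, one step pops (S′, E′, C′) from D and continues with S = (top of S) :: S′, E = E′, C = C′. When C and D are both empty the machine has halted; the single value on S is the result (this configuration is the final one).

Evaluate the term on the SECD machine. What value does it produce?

0. ⟨S=∅; E=∅; C=[(-2 + ((λw. ((λu. 4) w)) (if0 1 then -2 else 4)))]; D=∅⟩
1. ⟨S=∅; E=∅; C=[-2 :: ((λw. ((λu. 4) w)) (if0 1 then -2 else 4)) :: PRIM2(add)]; D=∅⟩
2. ⟨S=[-2]; E=∅; C=[((λw. ((λu. 4) w)) (if0 1 then -2 else 4)) :: PRIM2(add)]; D=∅⟩
3. ⟨S=[-2]; E=∅; C=[(if0 1 then -2 else 4) :: (λw. ((λu. 4) w)) :: AP :: PRIM2(add)]; D=∅⟩
4. ⟨S=[-2]; E=∅; C=[1 :: SEL :: (λw. ((λu. 4) w)) :: AP :: PRIM2(add)]; D=∅⟩
5. ⟨S=[1 :: -2]; E=∅; C=[SEL :: (λw. ((λu. 4) w)) :: AP :: PRIM2(add)]; D=∅⟩
6. ⟨S=[-2]; E=∅; C=[4 :: (λw. ((λu. 4) w)) :: AP :: PRIM2(add)]; D=∅⟩
7. ⟨S=[4 :: -2]; E=∅; C=[(λw. ((λu. 4) w)) :: AP :: PRIM2(add)]; D=∅⟩
8. ⟨S=[clo(λw. ((λu. 4) w), ∅) :: 4 :: -2]; E=∅; C=[AP :: PRIM2(add)]; D=∅⟩
9. ⟨S=∅; E={w↦4}; C=[((λu. 4) w)]; D=[([-2], ∅, [PRIM2(add)])]⟩
10. ⟨S=∅; E={w↦4}; C=[w :: (λu. 4) :: AP]; D=[([-2], ∅, [PRIM2(add)])]⟩
11. ⟨S=[4]; E={w↦4}; C=[(λu. 4) :: AP]; D=[([-2], ∅, [PRIM2(add)])]⟩
12. ⟨S=[clo(λu. 4, {w↦4}) :: 4]; E={w↦4}; C=[AP]; D=[([-2], ∅, [PRIM2(add)])]⟩
13. ⟨S=∅; E={u↦4, w↦4}; C=[4]; D=[(∅, {w↦4}, ∅) :: ([-2], ∅, [PRIM2(add)])]⟩
14. ⟨S=[4]; E={u↦4, w↦4}; C=∅; D=[(∅, {w↦4}, ∅) :: ([-2], ∅, [PRIM2(add)])]⟩
15. ⟨S=[4]; E={w↦4}; C=∅; D=[([-2], ∅, [PRIM2(add)])]⟩
16. ⟨S=[4 :: -2]; E=∅; C=[PRIM2(add)]; D=∅⟩
17. ⟨S=[2]; E=∅; C=∅; D=∅⟩
→ final value 2

Answer: 2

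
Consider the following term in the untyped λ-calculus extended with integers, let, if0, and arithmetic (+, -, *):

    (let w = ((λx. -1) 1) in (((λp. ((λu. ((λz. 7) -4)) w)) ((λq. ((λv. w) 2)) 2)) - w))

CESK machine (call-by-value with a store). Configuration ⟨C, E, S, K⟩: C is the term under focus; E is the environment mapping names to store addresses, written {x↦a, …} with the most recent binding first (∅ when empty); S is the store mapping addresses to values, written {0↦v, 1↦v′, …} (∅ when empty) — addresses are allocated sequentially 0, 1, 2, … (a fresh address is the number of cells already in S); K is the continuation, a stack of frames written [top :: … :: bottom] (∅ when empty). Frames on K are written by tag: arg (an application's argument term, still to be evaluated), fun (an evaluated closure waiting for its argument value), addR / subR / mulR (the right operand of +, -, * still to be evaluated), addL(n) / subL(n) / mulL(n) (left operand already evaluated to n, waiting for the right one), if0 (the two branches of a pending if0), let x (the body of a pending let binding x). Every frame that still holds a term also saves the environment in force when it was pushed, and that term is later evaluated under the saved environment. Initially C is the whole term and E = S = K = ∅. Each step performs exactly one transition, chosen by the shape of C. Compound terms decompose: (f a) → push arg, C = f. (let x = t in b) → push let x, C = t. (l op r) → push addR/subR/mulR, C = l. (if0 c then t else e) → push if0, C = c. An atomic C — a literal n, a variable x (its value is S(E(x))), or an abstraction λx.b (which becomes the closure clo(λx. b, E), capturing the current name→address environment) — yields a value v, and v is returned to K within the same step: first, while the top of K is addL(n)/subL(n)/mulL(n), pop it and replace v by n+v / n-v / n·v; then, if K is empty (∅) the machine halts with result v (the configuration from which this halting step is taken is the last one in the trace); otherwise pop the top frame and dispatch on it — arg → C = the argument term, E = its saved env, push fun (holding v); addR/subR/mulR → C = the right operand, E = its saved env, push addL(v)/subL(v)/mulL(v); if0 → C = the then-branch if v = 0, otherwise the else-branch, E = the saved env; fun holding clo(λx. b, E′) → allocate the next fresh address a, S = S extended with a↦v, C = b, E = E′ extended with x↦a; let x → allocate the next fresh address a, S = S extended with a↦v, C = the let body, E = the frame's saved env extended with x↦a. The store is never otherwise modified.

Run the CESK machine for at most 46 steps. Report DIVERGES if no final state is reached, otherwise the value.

Answer: 8

Execution trace:
t=0: <C=(let w = ((λx. -1) 1) in (((λp. ((λu. ((λz. 7) -4)) w)) ((λq. ((λv. w) 2)) 2)) - w)), E=∅, S=∅, K=∅>
t=1: <C=((λx. -1) 1), E=∅, S=∅, K=[let w]>
t=2: <C=(λx. -1), E=∅, S=∅, K=[arg :: let w]>
t=3: <C=1, E=∅, S=∅, K=[fun :: let w]>
t=4: <C=-1, E={x↦0}, S={0↦1}, K=[let w]>
t=5: <C=(((λp. ((λu. ((λz. 7) -4)) w)) ((λq. ((λv. w) 2)) 2)) - w), E={w↦1}, S={0↦1, 1↦-1}, K=∅>
t=6: <C=((λp. ((λu. ((λz. 7) -4)) w)) ((λq. ((λv. w) 2)) 2)), E={w↦1}, S={0↦1, 1↦-1}, K=[subR]>
t=7: <C=(λp. ((λu. ((λz. 7) -4)) w)), E={w↦1}, S={0↦1, 1↦-1}, K=[arg :: subR]>
t=8: <C=((λq. ((λv. w) 2)) 2), E={w↦1}, S={0↦1, 1↦-1}, K=[fun :: subR]>
t=9: <C=(λq. ((λv. w) 2)), E={w↦1}, S={0↦1, 1↦-1}, K=[arg :: fun :: subR]>
t=10: <C=2, E={w↦1}, S={0↦1, 1↦-1}, K=[fun :: fun :: subR]>
t=11: <C=((λv. w) 2), E={q↦2, w↦1}, S={0↦1, 1↦-1, 2↦2}, K=[fun :: subR]>
t=12: <C=(λv. w), E={q↦2, w↦1}, S={0↦1, 1↦-1, 2↦2}, K=[arg :: fun :: subR]>
t=13: <C=2, E={q↦2, w↦1}, S={0↦1, 1↦-1, 2↦2}, K=[fun :: fun :: subR]>
t=14: <C=w, E={v↦3, q↦2, w↦1}, S={0↦1, 1↦-1, 2↦2, 3↦2}, K=[fun :: subR]>
t=15: <C=((λu. ((λz. 7) -4)) w), E={p↦4, w↦1}, S={0↦1, 1↦-1, 2↦2, 3↦2, 4↦-1}, K=[subR]>
t=16: <C=(λu. ((λz. 7) -4)), E={p↦4, w↦1}, S={0↦1, 1↦-1, 2↦2, 3↦2, 4↦-1}, K=[arg :: subR]>
t=17: <C=w, E={p↦4, w↦1}, S={0↦1, 1↦-1, 2↦2, 3↦2, 4↦-1}, K=[fun :: subR]>
t=18: <C=((λz. 7) -4), E={u↦5, p↦4, w↦1}, S={0↦1, 1↦-1, 2↦2, 3↦2, 4↦-1, 5↦-1}, K=[subR]>
t=19: <C=(λz. 7), E={u↦5, p↦4, w↦1}, S={0↦1, 1↦-1, 2↦2, 3↦2, 4↦-1, 5↦-1}, K=[arg :: subR]>
t=20: <C=-4, E={u↦5, p↦4, w↦1}, S={0↦1, 1↦-1, 2↦2, 3↦2, 4↦-1, 5↦-1}, K=[fun :: subR]>
t=21: <C=7, E={z↦6, u↦5, p↦4, w↦1}, S={0↦1, 1↦-1, 2↦2, 3↦2, 4↦-1, 5↦-1, 6↦-4}, K=[subR]>
t=22: <C=w, E={w↦1}, S={0↦1, 1↦-1, 2↦2, 3↦2, 4↦-1, 5↦-1, 6↦-4}, K=[subL(7)]>
→ final value 8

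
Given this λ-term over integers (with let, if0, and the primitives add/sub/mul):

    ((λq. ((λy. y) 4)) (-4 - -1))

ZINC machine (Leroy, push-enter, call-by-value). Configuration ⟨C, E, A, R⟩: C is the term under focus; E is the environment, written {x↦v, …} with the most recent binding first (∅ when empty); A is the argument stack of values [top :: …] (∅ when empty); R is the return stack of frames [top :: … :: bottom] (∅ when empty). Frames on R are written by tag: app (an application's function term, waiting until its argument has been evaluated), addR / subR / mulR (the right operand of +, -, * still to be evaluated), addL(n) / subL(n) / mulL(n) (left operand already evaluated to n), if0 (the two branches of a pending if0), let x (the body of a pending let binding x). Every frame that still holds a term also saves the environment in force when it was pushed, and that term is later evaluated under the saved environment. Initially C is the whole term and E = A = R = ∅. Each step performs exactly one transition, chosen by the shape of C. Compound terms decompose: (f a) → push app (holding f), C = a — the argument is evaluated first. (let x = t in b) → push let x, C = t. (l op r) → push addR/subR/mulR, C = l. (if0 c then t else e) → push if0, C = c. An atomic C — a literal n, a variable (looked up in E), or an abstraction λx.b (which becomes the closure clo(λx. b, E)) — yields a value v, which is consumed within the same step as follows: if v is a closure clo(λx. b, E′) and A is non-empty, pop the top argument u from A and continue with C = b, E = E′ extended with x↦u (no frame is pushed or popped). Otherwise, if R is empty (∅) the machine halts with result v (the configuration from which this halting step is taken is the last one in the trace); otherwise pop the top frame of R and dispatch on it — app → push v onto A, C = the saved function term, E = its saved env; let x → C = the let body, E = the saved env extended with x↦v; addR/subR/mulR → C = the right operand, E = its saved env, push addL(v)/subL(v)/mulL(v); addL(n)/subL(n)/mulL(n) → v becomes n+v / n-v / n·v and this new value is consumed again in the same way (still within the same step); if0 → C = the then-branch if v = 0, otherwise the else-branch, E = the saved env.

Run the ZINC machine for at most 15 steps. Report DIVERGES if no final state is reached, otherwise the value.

[0] <C=((λq. ((λy. y) 4)) (-4 - -1)), E=∅, A=∅, R=∅>
[1] <C=(-4 - -1), E=∅, A=∅, R=[app]>
[2] <C=-4, E=∅, A=∅, R=[subR :: app]>
[3] <C=-1, E=∅, A=∅, R=[subL(-4) :: app]>
[4] <C=(λq. ((λy. y) 4)), E=∅, A=[-3], R=∅>
[5] <C=((λy. y) 4), E={q↦-3}, A=∅, R=∅>
[6] <C=4, E={q↦-3}, A=∅, R=[app]>
[7] <C=(λy. y), E={q↦-3}, A=[4], R=∅>
[8] <C=y, E={y↦4, q↦-3}, A=∅, R=∅>
→ final value 4

Answer: 4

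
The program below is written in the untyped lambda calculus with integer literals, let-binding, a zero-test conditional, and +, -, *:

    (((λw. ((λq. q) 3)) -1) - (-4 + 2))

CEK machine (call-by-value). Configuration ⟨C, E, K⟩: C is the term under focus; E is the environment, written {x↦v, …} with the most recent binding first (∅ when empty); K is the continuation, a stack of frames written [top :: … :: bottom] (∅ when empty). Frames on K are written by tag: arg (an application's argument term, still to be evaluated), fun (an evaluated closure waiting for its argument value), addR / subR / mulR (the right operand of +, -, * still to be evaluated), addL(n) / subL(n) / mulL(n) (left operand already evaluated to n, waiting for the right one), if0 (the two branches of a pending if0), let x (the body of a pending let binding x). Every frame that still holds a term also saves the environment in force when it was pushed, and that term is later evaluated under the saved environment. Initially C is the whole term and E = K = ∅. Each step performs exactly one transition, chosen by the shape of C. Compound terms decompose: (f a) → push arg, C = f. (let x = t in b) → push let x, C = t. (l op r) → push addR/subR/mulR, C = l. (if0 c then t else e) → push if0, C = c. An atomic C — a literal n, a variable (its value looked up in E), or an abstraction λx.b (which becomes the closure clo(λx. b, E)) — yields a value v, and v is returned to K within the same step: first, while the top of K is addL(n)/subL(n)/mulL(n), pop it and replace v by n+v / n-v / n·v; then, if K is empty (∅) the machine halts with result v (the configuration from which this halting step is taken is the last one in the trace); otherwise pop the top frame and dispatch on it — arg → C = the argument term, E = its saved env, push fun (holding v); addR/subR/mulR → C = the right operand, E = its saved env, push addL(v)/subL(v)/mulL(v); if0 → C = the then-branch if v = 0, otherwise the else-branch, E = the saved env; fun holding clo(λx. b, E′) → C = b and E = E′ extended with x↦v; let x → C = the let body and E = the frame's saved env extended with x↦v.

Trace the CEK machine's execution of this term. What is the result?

Answer: 5

Derivation:
t=0: ⟨C=(((λw. ((λq. q) 3)) -1) - (-4 + 2)); E=∅; K=∅⟩
t=1: ⟨C=((λw. ((λq. q) 3)) -1); E=∅; K=[subR]⟩
t=2: ⟨C=(λw. ((λq. q) 3)); E=∅; K=[arg :: subR]⟩
t=3: ⟨C=-1; E=∅; K=[fun :: subR]⟩
t=4: ⟨C=((λq. q) 3); E={w↦-1}; K=[subR]⟩
t=5: ⟨C=(λq. q); E={w↦-1}; K=[arg :: subR]⟩
t=6: ⟨C=3; E={w↦-1}; K=[fun :: subR]⟩
t=7: ⟨C=q; E={q↦3, w↦-1}; K=[subR]⟩
t=8: ⟨C=(-4 + 2); E=∅; K=[subL(3)]⟩
t=9: ⟨C=-4; E=∅; K=[addR :: subL(3)]⟩
t=10: ⟨C=2; E=∅; K=[addL(-4) :: subL(3)]⟩
→ final value 5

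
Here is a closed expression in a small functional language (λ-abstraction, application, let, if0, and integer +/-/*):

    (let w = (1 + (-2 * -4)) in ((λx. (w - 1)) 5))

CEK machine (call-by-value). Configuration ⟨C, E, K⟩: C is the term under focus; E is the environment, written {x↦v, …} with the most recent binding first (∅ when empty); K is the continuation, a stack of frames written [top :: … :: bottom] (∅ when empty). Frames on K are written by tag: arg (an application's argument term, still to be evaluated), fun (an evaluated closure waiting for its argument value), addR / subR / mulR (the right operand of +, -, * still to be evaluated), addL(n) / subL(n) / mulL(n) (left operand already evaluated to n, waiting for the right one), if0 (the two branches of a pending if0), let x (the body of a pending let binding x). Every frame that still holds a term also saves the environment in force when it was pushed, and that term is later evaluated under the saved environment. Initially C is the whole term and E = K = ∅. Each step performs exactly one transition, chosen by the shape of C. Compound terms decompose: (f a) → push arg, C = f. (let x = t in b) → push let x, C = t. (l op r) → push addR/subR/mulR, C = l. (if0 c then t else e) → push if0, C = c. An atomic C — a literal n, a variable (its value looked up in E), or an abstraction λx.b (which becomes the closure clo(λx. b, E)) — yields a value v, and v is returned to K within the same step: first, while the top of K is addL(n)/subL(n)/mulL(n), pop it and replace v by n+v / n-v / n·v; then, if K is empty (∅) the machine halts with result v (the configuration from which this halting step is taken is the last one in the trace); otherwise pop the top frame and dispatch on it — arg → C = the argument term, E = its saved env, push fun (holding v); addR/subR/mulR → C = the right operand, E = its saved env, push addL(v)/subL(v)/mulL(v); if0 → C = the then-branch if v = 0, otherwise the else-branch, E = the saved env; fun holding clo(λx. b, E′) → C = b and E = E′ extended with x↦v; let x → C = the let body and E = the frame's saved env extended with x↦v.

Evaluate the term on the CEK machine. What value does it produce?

0. [C=(let w = (1 + (-2 * -4)) in ((λx. (w - 1)) 5)) | E=∅ | K=∅]
1. [C=(1 + (-2 * -4)) | E=∅ | K=[let w]]
2. [C=1 | E=∅ | K=[addR :: let w]]
3. [C=(-2 * -4) | E=∅ | K=[addL(1) :: let w]]
4. [C=-2 | E=∅ | K=[mulR :: addL(1) :: let w]]
5. [C=-4 | E=∅ | K=[mulL(-2) :: addL(1) :: let w]]
6. [C=((λx. (w - 1)) 5) | E={w↦9} | K=∅]
7. [C=(λx. (w - 1)) | E={w↦9} | K=[arg]]
8. [C=5 | E={w↦9} | K=[fun]]
9. [C=(w - 1) | E={x↦5, w↦9} | K=∅]
10. [C=w | E={x↦5, w↦9} | K=[subR]]
11. [C=1 | E={x↦5, w↦9} | K=[subL(9)]]
→ final value 8

Answer: 8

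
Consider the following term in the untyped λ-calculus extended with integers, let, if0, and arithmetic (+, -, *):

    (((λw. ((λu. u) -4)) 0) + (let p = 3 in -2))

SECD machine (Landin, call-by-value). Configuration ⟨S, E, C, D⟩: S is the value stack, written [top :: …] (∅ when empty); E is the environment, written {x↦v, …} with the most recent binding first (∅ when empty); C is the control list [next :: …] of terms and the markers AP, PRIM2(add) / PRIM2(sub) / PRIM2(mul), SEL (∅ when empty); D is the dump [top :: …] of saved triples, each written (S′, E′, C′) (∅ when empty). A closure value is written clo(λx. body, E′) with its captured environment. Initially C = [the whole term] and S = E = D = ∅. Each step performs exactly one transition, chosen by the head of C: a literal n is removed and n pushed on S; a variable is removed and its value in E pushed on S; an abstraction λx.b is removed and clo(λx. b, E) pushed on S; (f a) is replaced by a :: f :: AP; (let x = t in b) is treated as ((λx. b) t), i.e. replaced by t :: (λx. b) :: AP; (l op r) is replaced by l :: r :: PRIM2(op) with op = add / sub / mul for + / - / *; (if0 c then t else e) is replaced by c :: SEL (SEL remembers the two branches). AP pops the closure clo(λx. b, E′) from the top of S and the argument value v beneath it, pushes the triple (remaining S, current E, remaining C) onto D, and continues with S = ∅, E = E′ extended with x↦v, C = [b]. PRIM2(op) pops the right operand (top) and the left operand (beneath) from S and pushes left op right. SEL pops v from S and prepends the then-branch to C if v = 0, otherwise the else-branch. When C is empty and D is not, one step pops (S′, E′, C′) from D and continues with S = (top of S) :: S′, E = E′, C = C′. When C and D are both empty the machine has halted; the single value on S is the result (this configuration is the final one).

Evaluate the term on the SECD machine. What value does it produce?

0. <S=∅, E=∅, C=[(((λw. ((λu. u) -4)) 0) + (let p = 3 in -2))], D=∅>
1. <S=∅, E=∅, C=[((λw. ((λu. u) -4)) 0) :: (let p = 3 in -2) :: PRIM2(add)], D=∅>
2. <S=∅, E=∅, C=[0 :: (λw. ((λu. u) -4)) :: AP :: (let p = 3 in -2) :: PRIM2(add)], D=∅>
3. <S=[0], E=∅, C=[(λw. ((λu. u) -4)) :: AP :: (let p = 3 in -2) :: PRIM2(add)], D=∅>
4. <S=[clo(λw. ((λu. u) -4), ∅) :: 0], E=∅, C=[AP :: (let p = 3 in -2) :: PRIM2(add)], D=∅>
5. <S=∅, E={w↦0}, C=[((λu. u) -4)], D=[(∅, ∅, [(let p = 3 in -2) :: PRIM2(add)])]>
6. <S=∅, E={w↦0}, C=[-4 :: (λu. u) :: AP], D=[(∅, ∅, [(let p = 3 in -2) :: PRIM2(add)])]>
7. <S=[-4], E={w↦0}, C=[(λu. u) :: AP], D=[(∅, ∅, [(let p = 3 in -2) :: PRIM2(add)])]>
8. <S=[clo(λu. u, {w↦0}) :: -4], E={w↦0}, C=[AP], D=[(∅, ∅, [(let p = 3 in -2) :: PRIM2(add)])]>
9. <S=∅, E={u↦-4, w↦0}, C=[u], D=[(∅, {w↦0}, ∅) :: (∅, ∅, [(let p = 3 in -2) :: PRIM2(add)])]>
10. <S=[-4], E={u↦-4, w↦0}, C=∅, D=[(∅, {w↦0}, ∅) :: (∅, ∅, [(let p = 3 in -2) :: PRIM2(add)])]>
11. <S=[-4], E={w↦0}, C=∅, D=[(∅, ∅, [(let p = 3 in -2) :: PRIM2(add)])]>
12. <S=[-4], E=∅, C=[(let p = 3 in -2) :: PRIM2(add)], D=∅>
13. <S=[-4], E=∅, C=[3 :: (λp. -2) :: AP :: PRIM2(add)], D=∅>
14. <S=[3 :: -4], E=∅, C=[(λp. -2) :: AP :: PRIM2(add)], D=∅>
15. <S=[clo(λp. -2, ∅) :: 3 :: -4], E=∅, C=[AP :: PRIM2(add)], D=∅>
16. <S=∅, E={p↦3}, C=[-2], D=[([-4], ∅, [PRIM2(add)])]>
17. <S=[-2], E={p↦3}, C=∅, D=[([-4], ∅, [PRIM2(add)])]>
18. <S=[-2 :: -4], E=∅, C=[PRIM2(add)], D=∅>
19. <S=[-6], E=∅, C=∅, D=∅>
→ final value -6

Answer: -6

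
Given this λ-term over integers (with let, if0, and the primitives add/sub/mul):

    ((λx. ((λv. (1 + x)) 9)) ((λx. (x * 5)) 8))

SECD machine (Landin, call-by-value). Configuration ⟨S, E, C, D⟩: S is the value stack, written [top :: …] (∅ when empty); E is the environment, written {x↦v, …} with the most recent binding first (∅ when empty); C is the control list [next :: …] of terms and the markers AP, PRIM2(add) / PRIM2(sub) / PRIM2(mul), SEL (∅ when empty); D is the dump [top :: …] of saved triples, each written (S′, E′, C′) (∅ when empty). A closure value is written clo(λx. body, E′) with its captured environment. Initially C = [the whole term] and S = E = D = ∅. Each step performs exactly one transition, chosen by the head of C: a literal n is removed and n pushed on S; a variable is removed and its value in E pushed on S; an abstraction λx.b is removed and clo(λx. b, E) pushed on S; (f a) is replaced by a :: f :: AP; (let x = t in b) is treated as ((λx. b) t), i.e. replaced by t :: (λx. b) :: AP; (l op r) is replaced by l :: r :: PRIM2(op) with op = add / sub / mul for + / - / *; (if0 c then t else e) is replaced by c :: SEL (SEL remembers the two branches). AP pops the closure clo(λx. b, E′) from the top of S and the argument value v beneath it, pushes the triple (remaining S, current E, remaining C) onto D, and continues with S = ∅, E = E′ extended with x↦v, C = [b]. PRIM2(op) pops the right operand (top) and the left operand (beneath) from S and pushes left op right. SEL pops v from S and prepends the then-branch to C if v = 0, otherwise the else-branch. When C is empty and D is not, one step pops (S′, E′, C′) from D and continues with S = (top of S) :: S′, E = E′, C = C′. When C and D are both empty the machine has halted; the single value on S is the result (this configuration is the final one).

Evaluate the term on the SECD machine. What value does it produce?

Answer: 41

Machine steps:
[0] ⟨S=∅; E=∅; C=[((λx. ((λv. (1 + x)) 9)) ((λx. (x * 5)) 8))]; D=∅⟩
[1] ⟨S=∅; E=∅; C=[((λx. (x * 5)) 8) :: (λx. ((λv. (1 + x)) 9)) :: AP]; D=∅⟩
[2] ⟨S=∅; E=∅; C=[8 :: (λx. (x * 5)) :: AP :: (λx. ((λv. (1 + x)) 9)) :: AP]; D=∅⟩
[3] ⟨S=[8]; E=∅; C=[(λx. (x * 5)) :: AP :: (λx. ((λv. (1 + x)) 9)) :: AP]; D=∅⟩
[4] ⟨S=[clo(λx. (x * 5), ∅) :: 8]; E=∅; C=[AP :: (λx. ((λv. (1 + x)) 9)) :: AP]; D=∅⟩
[5] ⟨S=∅; E={x↦8}; C=[(x * 5)]; D=[(∅, ∅, [(λx. ((λv. (1 + x)) 9)) :: AP])]⟩
[6] ⟨S=∅; E={x↦8}; C=[x :: 5 :: PRIM2(mul)]; D=[(∅, ∅, [(λx. ((λv. (1 + x)) 9)) :: AP])]⟩
[7] ⟨S=[8]; E={x↦8}; C=[5 :: PRIM2(mul)]; D=[(∅, ∅, [(λx. ((λv. (1 + x)) 9)) :: AP])]⟩
[8] ⟨S=[5 :: 8]; E={x↦8}; C=[PRIM2(mul)]; D=[(∅, ∅, [(λx. ((λv. (1 + x)) 9)) :: AP])]⟩
[9] ⟨S=[40]; E={x↦8}; C=∅; D=[(∅, ∅, [(λx. ((λv. (1 + x)) 9)) :: AP])]⟩
[10] ⟨S=[40]; E=∅; C=[(λx. ((λv. (1 + x)) 9)) :: AP]; D=∅⟩
[11] ⟨S=[clo(λx. ((λv. (1 + x)) 9), ∅) :: 40]; E=∅; C=[AP]; D=∅⟩
[12] ⟨S=∅; E={x↦40}; C=[((λv. (1 + x)) 9)]; D=[(∅, ∅, ∅)]⟩
[13] ⟨S=∅; E={x↦40}; C=[9 :: (λv. (1 + x)) :: AP]; D=[(∅, ∅, ∅)]⟩
[14] ⟨S=[9]; E={x↦40}; C=[(λv. (1 + x)) :: AP]; D=[(∅, ∅, ∅)]⟩
[15] ⟨S=[clo(λv. (1 + x), {x↦40}) :: 9]; E={x↦40}; C=[AP]; D=[(∅, ∅, ∅)]⟩
[16] ⟨S=∅; E={v↦9, x↦40}; C=[(1 + x)]; D=[(∅, {x↦40}, ∅) :: (∅, ∅, ∅)]⟩
[17] ⟨S=∅; E={v↦9, x↦40}; C=[1 :: x :: PRIM2(add)]; D=[(∅, {x↦40}, ∅) :: (∅, ∅, ∅)]⟩
[18] ⟨S=[1]; E={v↦9, x↦40}; C=[x :: PRIM2(add)]; D=[(∅, {x↦40}, ∅) :: (∅, ∅, ∅)]⟩
[19] ⟨S=[40 :: 1]; E={v↦9, x↦40}; C=[PRIM2(add)]; D=[(∅, {x↦40}, ∅) :: (∅, ∅, ∅)]⟩
[20] ⟨S=[41]; E={v↦9, x↦40}; C=∅; D=[(∅, {x↦40}, ∅) :: (∅, ∅, ∅)]⟩
[21] ⟨S=[41]; E={x↦40}; C=∅; D=[(∅, ∅, ∅)]⟩
[22] ⟨S=[41]; E=∅; C=∅; D=∅⟩
→ final value 41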